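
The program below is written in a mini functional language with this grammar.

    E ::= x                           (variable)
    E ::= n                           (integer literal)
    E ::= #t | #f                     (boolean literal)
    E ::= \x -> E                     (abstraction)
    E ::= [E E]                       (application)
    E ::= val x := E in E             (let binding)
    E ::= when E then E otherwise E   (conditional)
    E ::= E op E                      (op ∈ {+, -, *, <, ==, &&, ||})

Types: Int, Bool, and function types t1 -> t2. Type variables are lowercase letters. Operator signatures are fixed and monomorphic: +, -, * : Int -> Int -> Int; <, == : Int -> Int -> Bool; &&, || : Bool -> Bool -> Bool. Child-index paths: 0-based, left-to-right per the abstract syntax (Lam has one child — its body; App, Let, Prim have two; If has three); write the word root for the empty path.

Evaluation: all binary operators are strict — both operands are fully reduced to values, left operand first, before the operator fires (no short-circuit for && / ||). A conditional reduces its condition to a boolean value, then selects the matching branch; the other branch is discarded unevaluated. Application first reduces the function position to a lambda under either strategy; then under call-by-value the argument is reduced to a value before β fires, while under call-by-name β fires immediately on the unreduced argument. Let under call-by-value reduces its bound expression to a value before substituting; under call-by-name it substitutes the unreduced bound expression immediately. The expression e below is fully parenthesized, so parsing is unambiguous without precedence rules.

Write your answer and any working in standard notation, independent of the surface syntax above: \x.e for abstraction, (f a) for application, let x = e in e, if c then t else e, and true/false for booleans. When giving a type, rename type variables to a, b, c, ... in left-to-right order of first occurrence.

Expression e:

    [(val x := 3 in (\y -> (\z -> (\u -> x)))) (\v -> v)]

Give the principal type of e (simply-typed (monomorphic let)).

Answer: a -> b -> Int

Derivation:
let x : Int
x : Int
\u._ : c -> Int
\z._ : b -> c -> Int
\y._ : a -> b -> c -> Int
v : d
\v._ : d -> d
  unify a -> b -> c -> Int ~ (d -> d) -> e
  unify a ~ d -> d
  unify b -> c -> Int ~ e
_ _ : b -> c -> Int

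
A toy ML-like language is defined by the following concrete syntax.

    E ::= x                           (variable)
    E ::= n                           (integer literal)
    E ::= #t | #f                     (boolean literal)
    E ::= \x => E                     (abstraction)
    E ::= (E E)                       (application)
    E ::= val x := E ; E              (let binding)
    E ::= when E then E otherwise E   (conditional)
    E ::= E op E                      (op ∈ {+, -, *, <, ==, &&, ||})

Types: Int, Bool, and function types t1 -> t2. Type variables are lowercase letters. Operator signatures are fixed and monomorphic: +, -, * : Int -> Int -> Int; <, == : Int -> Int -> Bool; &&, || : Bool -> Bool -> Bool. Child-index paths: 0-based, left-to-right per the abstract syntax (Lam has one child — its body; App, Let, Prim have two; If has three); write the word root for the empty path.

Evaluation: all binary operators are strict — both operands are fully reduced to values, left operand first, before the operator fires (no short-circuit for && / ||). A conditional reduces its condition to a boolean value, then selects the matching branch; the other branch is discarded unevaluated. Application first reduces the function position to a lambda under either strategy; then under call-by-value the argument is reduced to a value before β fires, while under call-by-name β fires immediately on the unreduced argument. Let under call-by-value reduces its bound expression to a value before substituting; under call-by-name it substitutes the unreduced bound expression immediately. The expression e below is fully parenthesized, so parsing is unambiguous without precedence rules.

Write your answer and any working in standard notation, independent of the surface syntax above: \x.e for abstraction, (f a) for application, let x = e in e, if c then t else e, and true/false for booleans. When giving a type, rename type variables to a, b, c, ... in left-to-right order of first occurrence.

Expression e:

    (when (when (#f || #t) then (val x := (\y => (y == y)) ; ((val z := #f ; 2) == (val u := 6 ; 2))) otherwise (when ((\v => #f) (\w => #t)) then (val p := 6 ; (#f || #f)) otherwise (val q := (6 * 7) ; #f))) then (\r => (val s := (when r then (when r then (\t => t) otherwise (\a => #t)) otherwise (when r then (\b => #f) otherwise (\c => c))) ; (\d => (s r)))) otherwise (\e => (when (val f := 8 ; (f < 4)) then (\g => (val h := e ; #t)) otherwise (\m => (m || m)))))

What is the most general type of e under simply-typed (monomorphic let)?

Answer: Bool -> Bool -> Bool

Trace:
  unify Bool ~ Bool
  unify Bool ~ Bool
  unify Bool ~ Bool
y : a
  unify a ~ Int
y : Int
  unify Int ~ Int
\y._ : Int -> Bool
let x : Int -> Bool
let z : Bool
  unify Int ~ Int
let u : Int
  unify Int ~ Int
\v._ : b -> Bool
\w._ : c -> Bool
  unify b -> Bool ~ (c -> Bool) -> d
  unify b ~ c -> Bool
  unify Bool ~ d
_ _ : Bool
  unify Bool ~ Bool
let p : Int
  unify Bool ~ Bool
  unify Bool ~ Bool
  unify Int ~ Int
  unify Int ~ Int
let q : Int
  unify Bool ~ Bool
  unify Bool ~ Bool
  unify Bool ~ Bool
r : e
  unify e ~ Bool
r : Bool
  unify Bool ~ Bool
t : f
\t._ : f -> f
\a._ : g -> Bool
  unify f -> f ~ g -> Bool
  unify f ~ g
  unify g ~ Bool
r : Bool
  unify Bool ~ Bool
\b._ : h -> Bool
c : i
\c._ : i -> i
  unify h -> Bool ~ i -> i
  unify h ~ i
  unify Bool ~ i
  unify Bool -> Bool ~ Bool -> Bool
  unify Bool ~ Bool
  unify Bool ~ Bool
let s : Bool -> Bool
s : Bool -> Bool
r : Bool
  unify Bool -> Bool ~ Bool -> k
  unify Bool ~ Bool
  unify Bool ~ k
_ _ : Bool
\d._ : j -> Bool
\r._ : Bool -> j -> Bool
let f : Int
f : Int
  unify Int ~ Int
  unify Int ~ Int
  unify Bool ~ Bool
e : l
let h : l
\g._ : m -> Bool
m : n
  unify n ~ Bool
m : Bool
  unify Bool ~ Bool
\m._ : Bool -> Bool
  unify m -> Bool ~ Bool -> Bool
  unify m ~ Bool
  unify Bool ~ Bool
\e._ : l -> Bool -> Bool
  unify Bool -> j -> Bool ~ l -> Bool -> Bool
  unify Bool ~ l
  unify j -> Bool ~ Bool -> Bool
  unify j ~ Bool
  unify Bool ~ Bool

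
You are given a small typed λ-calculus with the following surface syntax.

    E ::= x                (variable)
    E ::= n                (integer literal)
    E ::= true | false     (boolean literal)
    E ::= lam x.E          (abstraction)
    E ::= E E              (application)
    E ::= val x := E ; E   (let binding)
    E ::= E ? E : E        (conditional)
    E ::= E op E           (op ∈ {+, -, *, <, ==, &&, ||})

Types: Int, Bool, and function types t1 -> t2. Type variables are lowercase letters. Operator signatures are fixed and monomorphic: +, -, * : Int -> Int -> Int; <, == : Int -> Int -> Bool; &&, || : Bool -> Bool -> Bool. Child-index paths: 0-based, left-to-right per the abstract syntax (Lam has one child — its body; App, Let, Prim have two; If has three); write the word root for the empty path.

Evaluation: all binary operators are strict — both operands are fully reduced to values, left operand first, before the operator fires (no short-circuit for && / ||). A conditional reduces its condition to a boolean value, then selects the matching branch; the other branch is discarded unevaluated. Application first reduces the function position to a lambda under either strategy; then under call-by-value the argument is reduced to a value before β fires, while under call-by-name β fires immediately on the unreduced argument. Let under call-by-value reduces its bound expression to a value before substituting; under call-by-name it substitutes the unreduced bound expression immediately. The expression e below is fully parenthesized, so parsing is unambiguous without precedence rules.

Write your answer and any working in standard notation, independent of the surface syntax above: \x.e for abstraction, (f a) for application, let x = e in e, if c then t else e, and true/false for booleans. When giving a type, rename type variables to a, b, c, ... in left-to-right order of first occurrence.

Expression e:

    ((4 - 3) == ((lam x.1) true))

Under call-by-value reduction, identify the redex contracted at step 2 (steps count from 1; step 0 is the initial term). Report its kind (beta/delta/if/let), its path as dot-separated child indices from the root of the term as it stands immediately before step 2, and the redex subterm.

Answer: beta at 1 : ((\x.1) true)

Derivation:
step 0: ((4 - 3) == ((\x.1) true))
step 1: [delta@0] (1 == ((\x.1) true))
step 2: [beta@1] (1 == 1)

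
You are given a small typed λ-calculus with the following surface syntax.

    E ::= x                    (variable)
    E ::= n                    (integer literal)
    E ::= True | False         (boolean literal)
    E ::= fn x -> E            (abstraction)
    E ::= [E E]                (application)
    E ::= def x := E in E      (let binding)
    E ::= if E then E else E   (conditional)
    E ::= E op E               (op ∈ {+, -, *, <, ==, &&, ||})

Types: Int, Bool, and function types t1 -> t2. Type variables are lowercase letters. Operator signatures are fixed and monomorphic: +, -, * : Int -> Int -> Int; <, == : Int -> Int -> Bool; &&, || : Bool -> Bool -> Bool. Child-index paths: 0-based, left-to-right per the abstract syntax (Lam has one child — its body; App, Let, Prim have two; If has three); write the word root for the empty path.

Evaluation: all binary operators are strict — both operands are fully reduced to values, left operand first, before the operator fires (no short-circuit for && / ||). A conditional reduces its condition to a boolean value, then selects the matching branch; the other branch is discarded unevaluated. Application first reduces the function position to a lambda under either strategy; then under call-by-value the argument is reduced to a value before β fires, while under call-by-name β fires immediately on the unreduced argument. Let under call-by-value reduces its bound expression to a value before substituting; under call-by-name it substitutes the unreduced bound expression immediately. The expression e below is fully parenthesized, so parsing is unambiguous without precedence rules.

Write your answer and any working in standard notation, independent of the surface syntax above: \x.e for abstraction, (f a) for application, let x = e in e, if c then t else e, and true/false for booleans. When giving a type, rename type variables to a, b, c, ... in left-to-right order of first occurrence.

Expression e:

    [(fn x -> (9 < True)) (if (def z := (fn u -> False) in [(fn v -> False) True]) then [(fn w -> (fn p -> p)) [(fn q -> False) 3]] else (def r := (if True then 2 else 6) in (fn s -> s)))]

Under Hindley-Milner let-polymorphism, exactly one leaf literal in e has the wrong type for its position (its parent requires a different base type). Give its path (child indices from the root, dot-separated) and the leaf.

Answer: 0.0.1 : true

Derivation:
  unify Int ~ Int
  unify Bool ~ Int
  FAIL: mismatch Bool ~ Int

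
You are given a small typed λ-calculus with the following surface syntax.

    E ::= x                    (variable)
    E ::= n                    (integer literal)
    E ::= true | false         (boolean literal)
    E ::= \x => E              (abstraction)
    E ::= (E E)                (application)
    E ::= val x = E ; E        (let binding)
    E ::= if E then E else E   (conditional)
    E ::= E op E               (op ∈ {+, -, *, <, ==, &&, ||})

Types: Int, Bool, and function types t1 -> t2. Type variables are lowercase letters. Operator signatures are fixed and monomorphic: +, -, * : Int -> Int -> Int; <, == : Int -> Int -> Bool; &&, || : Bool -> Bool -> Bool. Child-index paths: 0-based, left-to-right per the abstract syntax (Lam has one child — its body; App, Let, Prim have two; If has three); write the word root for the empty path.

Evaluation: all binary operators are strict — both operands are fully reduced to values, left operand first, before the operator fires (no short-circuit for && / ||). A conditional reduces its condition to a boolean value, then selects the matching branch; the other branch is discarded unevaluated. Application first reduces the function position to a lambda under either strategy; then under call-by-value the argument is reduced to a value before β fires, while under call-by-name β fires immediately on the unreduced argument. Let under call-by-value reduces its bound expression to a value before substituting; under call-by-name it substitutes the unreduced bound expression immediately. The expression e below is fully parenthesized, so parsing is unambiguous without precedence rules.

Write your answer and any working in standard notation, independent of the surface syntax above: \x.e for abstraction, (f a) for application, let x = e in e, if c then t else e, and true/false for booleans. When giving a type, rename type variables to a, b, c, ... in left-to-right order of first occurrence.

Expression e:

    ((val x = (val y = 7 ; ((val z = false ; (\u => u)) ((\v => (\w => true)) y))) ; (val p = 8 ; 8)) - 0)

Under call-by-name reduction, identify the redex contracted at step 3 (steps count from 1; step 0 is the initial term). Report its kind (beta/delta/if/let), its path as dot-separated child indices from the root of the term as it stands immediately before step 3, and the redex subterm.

Working:
step 0: ((let x = (let y = 7 in ((let z = false in (\u.u)) ((\v.(\w.true)) y))) in (let p = 8 in 8)) - 0)
step 1: [let@0] ((let p = 8 in 8) - 0)
step 2: [let@0] (8 - 0)
step 3: [delta@root] 8

Answer: delta at root : (8 - 0)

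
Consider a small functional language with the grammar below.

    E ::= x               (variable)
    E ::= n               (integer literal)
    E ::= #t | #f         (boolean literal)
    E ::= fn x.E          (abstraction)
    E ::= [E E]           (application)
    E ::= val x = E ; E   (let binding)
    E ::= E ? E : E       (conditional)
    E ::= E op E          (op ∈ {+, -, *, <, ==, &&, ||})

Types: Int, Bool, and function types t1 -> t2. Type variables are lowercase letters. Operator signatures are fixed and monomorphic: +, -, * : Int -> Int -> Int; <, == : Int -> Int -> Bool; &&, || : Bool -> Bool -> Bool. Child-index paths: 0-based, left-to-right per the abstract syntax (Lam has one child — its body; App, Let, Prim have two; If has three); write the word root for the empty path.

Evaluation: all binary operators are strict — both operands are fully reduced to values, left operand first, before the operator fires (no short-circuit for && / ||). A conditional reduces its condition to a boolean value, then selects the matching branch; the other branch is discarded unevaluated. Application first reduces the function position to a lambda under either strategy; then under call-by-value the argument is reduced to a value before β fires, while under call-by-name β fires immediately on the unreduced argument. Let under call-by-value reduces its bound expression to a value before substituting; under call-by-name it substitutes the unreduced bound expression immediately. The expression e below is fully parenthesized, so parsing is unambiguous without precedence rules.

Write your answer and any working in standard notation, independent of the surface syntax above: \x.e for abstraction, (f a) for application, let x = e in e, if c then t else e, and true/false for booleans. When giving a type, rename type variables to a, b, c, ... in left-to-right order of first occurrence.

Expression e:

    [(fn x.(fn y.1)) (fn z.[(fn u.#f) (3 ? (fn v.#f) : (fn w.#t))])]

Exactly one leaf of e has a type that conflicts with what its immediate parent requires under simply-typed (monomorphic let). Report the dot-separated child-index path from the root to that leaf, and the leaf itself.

Derivation:
\y._ : b -> Int
\x._ : a -> b -> Int
\u._ : d -> Bool
  unify Int ~ Bool
  FAIL: mismatch Int ~ Bool

Answer: 1.0.1.0 : 3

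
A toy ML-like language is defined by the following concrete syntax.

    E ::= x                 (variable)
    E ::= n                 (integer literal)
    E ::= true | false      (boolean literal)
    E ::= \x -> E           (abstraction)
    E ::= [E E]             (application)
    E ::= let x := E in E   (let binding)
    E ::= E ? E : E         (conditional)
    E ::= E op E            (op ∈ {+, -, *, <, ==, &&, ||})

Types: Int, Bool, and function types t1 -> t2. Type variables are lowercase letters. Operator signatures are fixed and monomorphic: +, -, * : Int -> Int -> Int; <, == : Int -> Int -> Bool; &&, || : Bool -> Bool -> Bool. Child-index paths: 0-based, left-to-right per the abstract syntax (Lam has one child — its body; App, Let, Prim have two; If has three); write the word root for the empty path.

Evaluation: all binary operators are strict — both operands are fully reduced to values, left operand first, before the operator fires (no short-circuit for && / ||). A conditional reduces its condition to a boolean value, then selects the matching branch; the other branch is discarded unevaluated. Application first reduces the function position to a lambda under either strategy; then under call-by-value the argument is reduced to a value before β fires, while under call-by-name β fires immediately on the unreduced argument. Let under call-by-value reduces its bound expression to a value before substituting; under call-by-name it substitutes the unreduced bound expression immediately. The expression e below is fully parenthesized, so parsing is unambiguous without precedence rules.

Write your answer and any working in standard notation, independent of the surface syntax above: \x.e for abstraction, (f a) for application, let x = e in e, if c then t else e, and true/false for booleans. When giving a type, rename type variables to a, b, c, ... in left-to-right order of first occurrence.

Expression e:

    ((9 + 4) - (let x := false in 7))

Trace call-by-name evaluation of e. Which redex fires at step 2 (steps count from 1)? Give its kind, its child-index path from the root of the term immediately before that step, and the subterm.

Answer: let at 1 : (let x = false in 7)

Working:
step 0: ((9 + 4) - (let x = false in 7))
step 1: [delta@0] (13 - (let x = false in 7))
step 2: [let@1] (13 - 7)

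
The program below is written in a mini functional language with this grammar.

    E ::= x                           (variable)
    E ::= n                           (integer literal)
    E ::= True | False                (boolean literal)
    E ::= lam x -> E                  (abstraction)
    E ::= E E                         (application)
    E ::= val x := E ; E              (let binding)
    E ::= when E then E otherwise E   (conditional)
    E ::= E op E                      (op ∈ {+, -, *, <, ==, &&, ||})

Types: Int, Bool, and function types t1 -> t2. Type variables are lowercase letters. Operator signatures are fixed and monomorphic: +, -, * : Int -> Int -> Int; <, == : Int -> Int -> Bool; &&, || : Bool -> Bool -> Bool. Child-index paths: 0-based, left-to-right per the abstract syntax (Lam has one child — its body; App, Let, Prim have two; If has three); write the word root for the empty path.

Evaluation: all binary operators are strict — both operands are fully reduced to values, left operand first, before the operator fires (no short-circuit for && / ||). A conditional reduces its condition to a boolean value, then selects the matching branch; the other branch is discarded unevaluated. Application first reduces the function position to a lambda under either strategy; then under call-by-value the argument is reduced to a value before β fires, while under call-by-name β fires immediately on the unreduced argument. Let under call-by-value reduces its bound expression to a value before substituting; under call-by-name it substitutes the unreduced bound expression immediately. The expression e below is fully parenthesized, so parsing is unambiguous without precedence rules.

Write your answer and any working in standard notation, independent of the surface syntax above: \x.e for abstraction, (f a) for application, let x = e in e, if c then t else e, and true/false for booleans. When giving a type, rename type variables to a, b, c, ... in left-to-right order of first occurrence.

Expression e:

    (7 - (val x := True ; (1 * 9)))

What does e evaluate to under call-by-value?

Derivation:
step 0: (7 - (let x = true in (1 * 9)))
step 1: [let@1] (7 - (1 * 9))
step 2: [delta@1] (7 - 9)
step 3: [delta@root] -2

Answer: -2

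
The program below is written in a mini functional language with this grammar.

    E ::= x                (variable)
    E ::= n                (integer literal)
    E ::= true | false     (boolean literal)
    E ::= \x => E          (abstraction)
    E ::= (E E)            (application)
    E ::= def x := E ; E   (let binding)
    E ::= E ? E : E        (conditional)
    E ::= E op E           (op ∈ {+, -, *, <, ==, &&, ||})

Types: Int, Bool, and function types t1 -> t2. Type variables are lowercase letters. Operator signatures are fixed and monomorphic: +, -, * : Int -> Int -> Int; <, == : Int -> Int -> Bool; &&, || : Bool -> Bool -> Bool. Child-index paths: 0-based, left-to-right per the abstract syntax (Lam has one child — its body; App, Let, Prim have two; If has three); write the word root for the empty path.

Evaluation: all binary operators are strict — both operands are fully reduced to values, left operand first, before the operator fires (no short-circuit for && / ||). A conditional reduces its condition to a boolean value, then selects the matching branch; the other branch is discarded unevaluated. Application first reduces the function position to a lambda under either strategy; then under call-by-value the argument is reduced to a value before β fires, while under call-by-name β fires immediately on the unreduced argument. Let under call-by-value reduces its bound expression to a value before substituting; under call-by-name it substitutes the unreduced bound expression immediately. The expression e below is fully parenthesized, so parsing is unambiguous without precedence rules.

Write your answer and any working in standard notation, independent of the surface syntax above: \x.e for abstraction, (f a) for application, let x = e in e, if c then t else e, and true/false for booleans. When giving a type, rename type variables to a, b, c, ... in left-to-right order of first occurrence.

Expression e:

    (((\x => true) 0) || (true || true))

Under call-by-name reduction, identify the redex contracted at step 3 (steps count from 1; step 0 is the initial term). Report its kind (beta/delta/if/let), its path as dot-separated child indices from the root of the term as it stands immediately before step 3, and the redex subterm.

Trace:
step 0: (((\x.true) 0) || (true || true))
step 1: [beta@0] (true || (true || true))
step 2: [delta@1] (true || true)
step 3: [delta@root] true

Answer: delta at root : (true || true)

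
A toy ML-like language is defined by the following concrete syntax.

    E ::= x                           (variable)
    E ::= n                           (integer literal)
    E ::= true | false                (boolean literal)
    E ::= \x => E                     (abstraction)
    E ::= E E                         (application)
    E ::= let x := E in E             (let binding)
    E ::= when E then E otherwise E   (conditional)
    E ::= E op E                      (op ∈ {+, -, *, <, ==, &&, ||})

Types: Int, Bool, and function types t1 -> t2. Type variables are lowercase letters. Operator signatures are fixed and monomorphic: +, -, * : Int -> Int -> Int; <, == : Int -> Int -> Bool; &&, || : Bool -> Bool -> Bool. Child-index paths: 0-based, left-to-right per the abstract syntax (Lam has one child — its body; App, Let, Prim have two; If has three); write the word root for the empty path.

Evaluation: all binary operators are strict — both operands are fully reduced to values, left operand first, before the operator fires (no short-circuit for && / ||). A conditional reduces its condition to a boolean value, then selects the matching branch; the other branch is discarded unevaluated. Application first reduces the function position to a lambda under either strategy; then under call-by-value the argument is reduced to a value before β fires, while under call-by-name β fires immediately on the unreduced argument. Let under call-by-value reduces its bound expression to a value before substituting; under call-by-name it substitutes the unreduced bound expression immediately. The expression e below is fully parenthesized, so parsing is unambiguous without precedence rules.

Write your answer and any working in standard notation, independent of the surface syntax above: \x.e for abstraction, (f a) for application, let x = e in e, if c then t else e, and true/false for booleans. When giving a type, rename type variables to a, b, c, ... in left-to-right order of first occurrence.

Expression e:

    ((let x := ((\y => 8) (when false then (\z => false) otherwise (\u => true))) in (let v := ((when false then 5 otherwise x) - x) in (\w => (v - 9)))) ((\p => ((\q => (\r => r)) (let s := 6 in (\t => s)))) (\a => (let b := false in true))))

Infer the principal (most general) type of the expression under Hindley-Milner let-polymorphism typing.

Answer: Int

Working:
\y._ : a -> Int
  unify Bool ~ Bool
\z._ : b -> Bool
\u._ : c -> Bool
  unify b -> Bool ~ c -> Bool
  unify b ~ c
  unify Bool ~ Bool
  unify a -> Int ~ (c -> Bool) -> d
  unify a ~ c -> Bool
  unify Int ~ d
_ _ : Int
let x : Int
  unify Bool ~ Bool
x : Int
  unify Int ~ Int
  unify Int ~ Int
x : Int
  unify Int ~ Int
let v : Int
v : Int
  unify Int ~ Int
  unify Int ~ Int
\w._ : e -> Int
r : h
\r._ : h -> h
\q._ : g -> h -> h
let s : Int
s : Int
\t._ : i -> Int
  unify g -> h -> h ~ (i -> Int) -> j
  unify g ~ i -> Int
  unify h -> h ~ j
_ _ : h -> h
\p._ : f -> h -> h
let b : Bool
\a._ : k -> Bool
  unify f -> h -> h ~ (k -> Bool) -> l
  unify f ~ k -> Bool
  unify h -> h ~ l
_ _ : h -> h
  unify e -> Int ~ (h -> h) -> m
  unify e ~ h -> h
  unify Int ~ m
_ _ : Int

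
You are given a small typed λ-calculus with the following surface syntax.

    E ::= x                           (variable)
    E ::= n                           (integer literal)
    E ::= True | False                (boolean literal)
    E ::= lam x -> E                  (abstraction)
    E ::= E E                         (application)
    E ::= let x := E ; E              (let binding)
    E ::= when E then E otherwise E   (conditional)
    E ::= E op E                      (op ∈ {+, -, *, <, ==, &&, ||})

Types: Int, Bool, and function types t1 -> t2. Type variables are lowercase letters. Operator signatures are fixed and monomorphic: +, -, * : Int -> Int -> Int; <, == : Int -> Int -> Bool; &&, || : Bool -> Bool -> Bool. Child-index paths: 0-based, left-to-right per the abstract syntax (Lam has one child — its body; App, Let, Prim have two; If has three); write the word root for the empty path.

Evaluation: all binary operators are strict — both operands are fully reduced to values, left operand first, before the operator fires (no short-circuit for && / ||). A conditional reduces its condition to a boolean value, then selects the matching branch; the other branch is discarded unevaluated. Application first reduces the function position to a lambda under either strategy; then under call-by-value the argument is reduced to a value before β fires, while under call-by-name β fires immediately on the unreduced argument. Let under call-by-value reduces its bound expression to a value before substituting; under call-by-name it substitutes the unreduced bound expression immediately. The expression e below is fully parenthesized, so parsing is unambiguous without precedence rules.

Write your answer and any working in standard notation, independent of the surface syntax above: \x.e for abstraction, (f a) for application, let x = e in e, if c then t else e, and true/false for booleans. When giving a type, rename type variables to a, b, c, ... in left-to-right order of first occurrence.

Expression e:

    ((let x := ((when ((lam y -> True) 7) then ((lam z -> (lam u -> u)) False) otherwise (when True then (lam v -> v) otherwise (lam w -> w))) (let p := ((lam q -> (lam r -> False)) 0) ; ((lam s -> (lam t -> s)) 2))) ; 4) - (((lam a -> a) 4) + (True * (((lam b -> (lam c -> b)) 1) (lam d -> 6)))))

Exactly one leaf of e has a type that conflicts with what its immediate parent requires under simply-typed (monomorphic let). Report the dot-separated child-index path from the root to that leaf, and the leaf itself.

Trace:
\y._ : a -> Bool
  unify a -> Bool ~ Int -> b
  unify a ~ Int
  unify Bool ~ b
_ _ : Bool
  unify Bool ~ Bool
u : d
\u._ : d -> d
\z._ : c -> d -> d
  unify c -> d -> d ~ Bool -> e
  unify c ~ Bool
  unify d -> d ~ e
_ _ : d -> d
  unify Bool ~ Bool
v : f
\v._ : f -> f
w : g
\w._ : g -> g
  unify f -> f ~ g -> g
  unify f ~ g
  unify g ~ g
  unify d -> d ~ g -> g
  unify d ~ g
  unify g ~ g
\r._ : i -> Bool
\q._ : h -> i -> Bool
  unify h -> i -> Bool ~ Int -> j
  unify h ~ Int
  unify i -> Bool ~ j
_ _ : i -> Bool
let p : i -> Bool
s : k
\t._ : l -> k
\s._ : k -> l -> k
  unify k -> l -> k ~ Int -> m
  unify k ~ Int
  unify l -> Int ~ m
_ _ : l -> Int
  unify g -> g ~ (l -> Int) -> n
  unify g ~ l -> Int
  unify l -> Int ~ n
_ _ : l -> Int
let x : l -> Int
  unify Int ~ Int
a : o
\a._ : o -> o
  unify o -> o ~ Int -> p
  unify o ~ Int
  unify Int ~ p
_ _ : Int
  unify Int ~ Int
  unify Bool ~ Int
  FAIL: mismatch Bool ~ Int

Answer: 1.1.0 : true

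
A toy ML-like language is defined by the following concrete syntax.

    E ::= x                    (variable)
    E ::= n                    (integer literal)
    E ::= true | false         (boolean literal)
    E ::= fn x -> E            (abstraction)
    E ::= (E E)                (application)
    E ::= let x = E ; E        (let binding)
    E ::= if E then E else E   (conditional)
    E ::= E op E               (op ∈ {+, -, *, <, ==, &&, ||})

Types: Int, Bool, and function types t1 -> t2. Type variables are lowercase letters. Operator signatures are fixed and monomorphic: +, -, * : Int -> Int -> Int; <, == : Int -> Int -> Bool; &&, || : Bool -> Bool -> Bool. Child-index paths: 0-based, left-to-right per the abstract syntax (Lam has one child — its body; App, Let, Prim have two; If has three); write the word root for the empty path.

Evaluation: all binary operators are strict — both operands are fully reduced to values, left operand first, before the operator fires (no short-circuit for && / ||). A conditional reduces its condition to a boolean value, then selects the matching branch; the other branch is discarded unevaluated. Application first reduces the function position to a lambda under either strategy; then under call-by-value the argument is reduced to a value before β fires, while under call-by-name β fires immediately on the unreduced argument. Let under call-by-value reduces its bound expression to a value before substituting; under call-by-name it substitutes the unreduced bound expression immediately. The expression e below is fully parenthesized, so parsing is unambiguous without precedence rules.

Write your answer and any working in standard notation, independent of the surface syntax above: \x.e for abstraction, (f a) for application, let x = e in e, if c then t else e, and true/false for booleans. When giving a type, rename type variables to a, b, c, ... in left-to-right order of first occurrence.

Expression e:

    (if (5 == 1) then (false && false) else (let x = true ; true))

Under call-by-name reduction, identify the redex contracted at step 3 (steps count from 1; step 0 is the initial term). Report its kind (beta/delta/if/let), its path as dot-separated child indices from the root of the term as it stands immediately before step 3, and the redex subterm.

Answer: let at root : (let x = true in true)

Trace:
step 0: (if (5 == 1) then (false && false) else (let x = true in true))
step 1: [delta@0] (if false then (false && false) else (let x = true in true))
step 2: [if@root] (let x = true in true)
step 3: [let@root] true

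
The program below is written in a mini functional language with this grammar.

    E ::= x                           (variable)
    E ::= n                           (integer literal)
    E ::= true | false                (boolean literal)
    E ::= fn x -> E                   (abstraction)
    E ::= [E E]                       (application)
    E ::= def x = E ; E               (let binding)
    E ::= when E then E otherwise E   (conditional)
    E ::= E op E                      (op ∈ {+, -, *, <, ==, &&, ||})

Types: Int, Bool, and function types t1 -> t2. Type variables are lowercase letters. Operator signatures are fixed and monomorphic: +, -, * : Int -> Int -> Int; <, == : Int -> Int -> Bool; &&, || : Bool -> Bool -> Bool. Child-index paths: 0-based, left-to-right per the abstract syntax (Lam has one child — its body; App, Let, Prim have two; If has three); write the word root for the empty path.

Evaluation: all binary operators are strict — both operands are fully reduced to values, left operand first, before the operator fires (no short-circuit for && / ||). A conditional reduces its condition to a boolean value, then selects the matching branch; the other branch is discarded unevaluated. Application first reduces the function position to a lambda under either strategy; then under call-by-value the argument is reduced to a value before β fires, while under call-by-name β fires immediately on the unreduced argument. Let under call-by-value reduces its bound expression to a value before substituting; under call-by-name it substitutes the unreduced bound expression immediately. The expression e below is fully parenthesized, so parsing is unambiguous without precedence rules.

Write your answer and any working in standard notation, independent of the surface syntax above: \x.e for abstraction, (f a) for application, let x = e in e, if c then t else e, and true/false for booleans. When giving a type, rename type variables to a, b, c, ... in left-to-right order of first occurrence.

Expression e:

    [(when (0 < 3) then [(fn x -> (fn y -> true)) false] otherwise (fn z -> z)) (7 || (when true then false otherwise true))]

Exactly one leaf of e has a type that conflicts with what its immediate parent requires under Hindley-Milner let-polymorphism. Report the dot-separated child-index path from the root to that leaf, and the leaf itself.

Answer: 1.0 : 7

Working:
  unify Int ~ Int
  unify Int ~ Int
  unify Bool ~ Bool
\y._ : b -> Bool
\x._ : a -> b -> Bool
  unify a -> b -> Bool ~ Bool -> c
  unify a ~ Bool
  unify b -> Bool ~ c
_ _ : b -> Bool
z : d
\z._ : d -> d
  unify b -> Bool ~ d -> d
  unify b ~ d
  unify Bool ~ d
  unify Int ~ Bool
  FAIL: mismatch Int ~ Bool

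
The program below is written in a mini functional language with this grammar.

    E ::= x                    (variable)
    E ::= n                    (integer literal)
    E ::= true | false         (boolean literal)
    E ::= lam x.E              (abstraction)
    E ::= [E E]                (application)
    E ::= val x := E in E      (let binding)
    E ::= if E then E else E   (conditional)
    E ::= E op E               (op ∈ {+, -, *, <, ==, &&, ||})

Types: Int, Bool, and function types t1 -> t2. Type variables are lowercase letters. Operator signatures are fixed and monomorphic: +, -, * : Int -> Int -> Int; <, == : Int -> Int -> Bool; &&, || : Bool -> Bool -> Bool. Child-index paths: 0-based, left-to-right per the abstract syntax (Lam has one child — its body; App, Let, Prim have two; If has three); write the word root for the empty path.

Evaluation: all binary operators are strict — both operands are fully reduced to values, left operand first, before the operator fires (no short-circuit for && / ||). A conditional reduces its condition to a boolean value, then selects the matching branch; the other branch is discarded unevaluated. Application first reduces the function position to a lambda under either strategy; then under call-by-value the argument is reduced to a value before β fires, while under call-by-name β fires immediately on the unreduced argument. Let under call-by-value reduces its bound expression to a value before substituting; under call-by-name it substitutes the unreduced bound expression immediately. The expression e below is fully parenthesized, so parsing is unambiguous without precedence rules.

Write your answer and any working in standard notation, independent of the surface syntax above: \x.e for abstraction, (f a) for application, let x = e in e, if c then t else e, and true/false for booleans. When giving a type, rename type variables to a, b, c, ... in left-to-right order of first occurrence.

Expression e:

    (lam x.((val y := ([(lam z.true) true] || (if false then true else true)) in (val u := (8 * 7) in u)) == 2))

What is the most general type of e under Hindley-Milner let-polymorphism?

Derivation:
\z._ : b -> Bool
  unify b -> Bool ~ Bool -> c
  unify b ~ Bool
  unify Bool ~ c
_ _ : Bool
  unify Bool ~ Bool
  unify Bool ~ Bool
  unify Bool ~ Bool
  unify Bool ~ Bool
let y : Bool
  unify Int ~ Int
  unify Int ~ Int
let u : Int
u : Int
  unify Int ~ Int
  unify Int ~ Int
\x._ : a -> Bool

Answer: a -> Bool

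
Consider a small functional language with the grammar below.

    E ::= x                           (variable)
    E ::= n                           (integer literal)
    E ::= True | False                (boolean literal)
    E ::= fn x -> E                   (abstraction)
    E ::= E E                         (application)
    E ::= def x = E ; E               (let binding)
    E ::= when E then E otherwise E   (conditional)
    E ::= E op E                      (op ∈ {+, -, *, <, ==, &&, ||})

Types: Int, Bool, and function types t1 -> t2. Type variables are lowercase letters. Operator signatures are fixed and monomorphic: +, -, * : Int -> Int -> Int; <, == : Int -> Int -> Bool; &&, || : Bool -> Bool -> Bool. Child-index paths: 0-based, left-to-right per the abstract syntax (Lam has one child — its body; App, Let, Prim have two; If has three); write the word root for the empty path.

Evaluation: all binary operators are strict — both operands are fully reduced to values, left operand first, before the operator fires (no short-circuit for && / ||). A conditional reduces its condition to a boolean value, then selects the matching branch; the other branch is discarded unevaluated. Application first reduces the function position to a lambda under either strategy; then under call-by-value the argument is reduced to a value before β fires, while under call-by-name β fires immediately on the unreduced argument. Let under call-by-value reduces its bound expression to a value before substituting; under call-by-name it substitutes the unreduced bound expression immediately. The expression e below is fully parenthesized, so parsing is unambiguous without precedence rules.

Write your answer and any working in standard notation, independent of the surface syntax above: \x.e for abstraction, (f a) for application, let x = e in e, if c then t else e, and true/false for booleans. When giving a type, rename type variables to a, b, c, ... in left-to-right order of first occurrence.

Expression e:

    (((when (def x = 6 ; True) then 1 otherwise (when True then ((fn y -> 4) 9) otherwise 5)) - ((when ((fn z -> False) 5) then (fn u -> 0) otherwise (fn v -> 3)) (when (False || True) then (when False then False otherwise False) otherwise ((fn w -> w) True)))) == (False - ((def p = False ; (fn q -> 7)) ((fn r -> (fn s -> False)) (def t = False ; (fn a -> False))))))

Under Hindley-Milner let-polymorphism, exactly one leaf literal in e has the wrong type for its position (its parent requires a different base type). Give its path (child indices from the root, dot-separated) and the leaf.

Answer: 1.0 : false

Working:
let x : Int
  unify Bool ~ Bool
  unify Bool ~ Bool
\y._ : a -> Int
  unify a -> Int ~ Int -> b
  unify a ~ Int
  unify Int ~ b
_ _ : Int
  unify Int ~ Int
  unify Int ~ Int
  unify Int ~ Int
\z._ : c -> Bool
  unify c -> Bool ~ Int -> d
  unify c ~ Int
  unify Bool ~ d
_ _ : Bool
  unify Bool ~ Bool
\u._ : e -> Int
\v._ : f -> Int
  unify e -> Int ~ f -> Int
  unify e ~ f
  unify Int ~ Int
  unify Bool ~ Bool
  unify Bool ~ Bool
  unify Bool ~ Bool
  unify Bool ~ Bool
  unify Bool ~ Bool
w : g
\w._ : g -> g
  unify g -> g ~ Bool -> h
  unify g ~ Bool
  unify Bool ~ h
_ _ : Bool
  unify Bool ~ Bool
  unify f -> Int ~ Bool -> i
  unify f ~ Bool
  unify Int ~ i
_ _ : Int
  unify Int ~ Int
  unify Int ~ Int
  unify Bool ~ Int
  FAIL: mismatch Bool ~ Int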